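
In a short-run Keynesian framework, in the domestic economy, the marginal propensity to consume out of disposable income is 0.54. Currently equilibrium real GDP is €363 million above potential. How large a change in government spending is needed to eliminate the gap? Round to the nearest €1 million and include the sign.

−€167 million

Spending multiplier = 1/(1 − MPC) = 1/(1 − 0.54) = 1/0.46 ≈ 2.174.
Need ΔY = −€363 million, so ΔG = ΔY/k = (−€363 million) × 0.46 ≈ −€167 million.
The government should cut government spending by €167 million.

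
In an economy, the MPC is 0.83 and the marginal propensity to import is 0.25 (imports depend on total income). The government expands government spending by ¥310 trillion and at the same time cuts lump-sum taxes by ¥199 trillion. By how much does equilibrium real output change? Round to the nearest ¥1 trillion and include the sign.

Expenditure multiplier = 1/(1 − c + m) = 1/(1 − 0.83 + 0.25) = 1/0.42 ≈ 2.381.
ΔG contributes k·ΔG = (+¥310 trillion) / 0.42 ≈ +¥738.1 trillion.
ΔT of −¥199 trillion changes first-round spending by −c·ΔT = +¥165.17 trillion, contributing k·(−c·ΔT) = (+¥165.17 trillion) / 0.42 ≈ +¥393.3 trillion.
Net ΔY = k(ΔG − c·ΔT) = (+¥475.17 trillion) / 0.42 ≈ +¥1,131 trillion.

+¥1,131 trillion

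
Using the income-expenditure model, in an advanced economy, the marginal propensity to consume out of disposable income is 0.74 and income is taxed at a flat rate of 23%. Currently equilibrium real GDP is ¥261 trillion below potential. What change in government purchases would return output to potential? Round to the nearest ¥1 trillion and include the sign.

+¥112 trillion

Spending multiplier = 1/(1 − c(1−t)) = 1/(1 − 0.74×0.77) = 1/0.4302 ≈ 2.325.
Need ΔY = +¥261 trillion, so ΔG = ΔY/k = (+¥261 trillion) × 0.4302 ≈ +¥112 trillion.
The government should increase government purchases by ¥112 trillion.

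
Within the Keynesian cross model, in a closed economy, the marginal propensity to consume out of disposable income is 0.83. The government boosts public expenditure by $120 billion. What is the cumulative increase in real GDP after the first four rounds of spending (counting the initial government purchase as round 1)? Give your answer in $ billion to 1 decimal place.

Round 1 adds ΔG = $120 billion; each later round is MPC = 0.83 times the previous.
After 4 rounds: 120 + 99.6 + 82.668 + 68.61444 = ΔG·(1 − c^4)/(1 − c) = 120 × (1 − 0.47458321)/0.17 ≈ $370.9 billion.

$370.9 billion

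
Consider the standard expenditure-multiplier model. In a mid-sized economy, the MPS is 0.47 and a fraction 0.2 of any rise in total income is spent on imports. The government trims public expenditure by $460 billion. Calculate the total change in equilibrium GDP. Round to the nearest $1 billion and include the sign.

MPC = 1 − MPS = 1 − 0.47 = 0.53.
Expenditure multiplier = 1/(1 − c + m) = 1/(1 − 0.53 + 0.2) = 1/0.67 ≈ 1.493.
ΔY = k × ΔG = (−$460 billion) / 0.67 ≈ −$687 billion.

−$687 billion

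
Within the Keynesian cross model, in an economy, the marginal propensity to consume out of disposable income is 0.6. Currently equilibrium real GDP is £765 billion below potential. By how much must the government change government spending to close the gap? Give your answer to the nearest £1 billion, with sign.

+£306 billion

Spending multiplier = 1/(1 − MPC) = 1/(1 − 0.6) = 1/0.4 = 2.5.
Need ΔY = +£765 billion, so ΔG = ΔY/k = (+£765 billion) × 0.4 = +£306 billion.
The government should increase government spending by £306 billion.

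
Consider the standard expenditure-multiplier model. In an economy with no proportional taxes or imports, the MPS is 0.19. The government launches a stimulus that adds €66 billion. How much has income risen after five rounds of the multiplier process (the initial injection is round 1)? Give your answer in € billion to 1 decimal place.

€226.2 billion

MPC = 1 − MPS = 1 − 0.19 = 0.81.
Round 1 adds ΔG = €66 billion; each later round is MPC = 0.81 times the previous.
After 5 rounds: 66 + 53.46 + 43.3026 + 35.075106 + 28.41083586 = ΔG·(1 − c^5)/(1 − c) = 66 × (1 − 0.3486784401)/0.19 ≈ €226.2 billion.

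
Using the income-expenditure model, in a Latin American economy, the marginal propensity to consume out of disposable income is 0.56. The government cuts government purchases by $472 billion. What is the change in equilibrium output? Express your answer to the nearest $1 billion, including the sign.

−$1,073 billion

Spending multiplier = 1/(1 − MPC) = 1/(1 − 0.56) = 1/0.44 ≈ 2.273.
ΔY = k × ΔG = (−$472 billion) / 0.44 ≈ −$1,073 billion.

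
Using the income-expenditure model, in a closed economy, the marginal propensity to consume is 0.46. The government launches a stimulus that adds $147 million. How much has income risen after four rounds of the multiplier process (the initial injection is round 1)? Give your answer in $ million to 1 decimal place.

$260.0 million

Round 1 adds ΔG = $147 million; each later round is MPC = 0.46 times the previous.
After 4 rounds: 147 + 67.62 + 31.1052 + 14.308392 = ΔG·(1 − c^4)/(1 − c) = 147 × (1 − 0.04477456)/0.54 ≈ $260 million.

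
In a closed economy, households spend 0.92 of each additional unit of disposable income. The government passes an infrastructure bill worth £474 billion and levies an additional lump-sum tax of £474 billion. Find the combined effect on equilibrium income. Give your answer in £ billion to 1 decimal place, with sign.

+£474.0 billion

Expenditure multiplier = 1/(1 − MPC) = 1/(1 − 0.92) = 1/0.08 = 12.5.
ΔG contributes k·ΔG = (+£474 billion) / 0.08 = +£5,925 billion.
ΔT of +£474 billion changes first-round spending by −c·ΔT = −£436.08 billion, contributing k·(−c·ΔT) = (−£436.08 billion) / 0.08 = −£5,451 billion.
With ΔG = ΔT and no other leakages, the balanced-budget multiplier is 1, so ΔY = ΔG = +£474 billion.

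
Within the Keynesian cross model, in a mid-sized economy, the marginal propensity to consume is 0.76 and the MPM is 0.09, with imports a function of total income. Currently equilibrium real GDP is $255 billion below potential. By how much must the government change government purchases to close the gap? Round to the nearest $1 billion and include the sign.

+$84 billion

Spending multiplier = 1/(1 − c + m) = 1/(1 − 0.76 + 0.09) = 1/0.33 ≈ 3.03.
Need ΔY = +$255 billion, so ΔG = ΔY/k = (+$255 billion) × 0.33 ≈ +$84 billion.
The government should increase government purchases by $84 billion.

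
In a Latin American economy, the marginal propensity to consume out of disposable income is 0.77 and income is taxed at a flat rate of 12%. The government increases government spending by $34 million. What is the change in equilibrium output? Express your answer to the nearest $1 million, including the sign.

Expenditure multiplier = 1/(1 − c(1−t)) = 1/(1 − 0.77×0.88) = 1/0.3224 ≈ 3.102.
ΔY = k × ΔG = (+$34 million) / 0.3224 ≈ +$105 million.

+$105 million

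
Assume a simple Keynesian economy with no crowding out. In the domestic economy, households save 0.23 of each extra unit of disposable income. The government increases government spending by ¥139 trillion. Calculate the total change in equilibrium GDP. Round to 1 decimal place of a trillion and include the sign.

MPC = 1 − MPS = 1 − 0.23 = 0.77.
Government-spending multiplier = 1/(1 − MPC) = 1/(1 − 0.77) = 1/0.23 ≈ 4.348.
ΔY = k × ΔG = (+¥139 trillion) / 0.23 ≈ +¥604.3 trillion.

+¥604.3 trillion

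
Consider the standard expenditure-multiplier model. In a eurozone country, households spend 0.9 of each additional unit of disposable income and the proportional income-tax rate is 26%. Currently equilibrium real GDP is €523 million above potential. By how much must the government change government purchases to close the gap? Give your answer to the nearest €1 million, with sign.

−€175 million

Spending multiplier = 1/(1 − c(1−t)) = 1/(1 − 0.9×0.74) = 1/0.334 ≈ 2.994.
Need ΔY = −€523 million, so ΔG = ΔY/k = (−€523 million) × 0.334 ≈ −€175 million.
The government should cut government purchases by €175 million.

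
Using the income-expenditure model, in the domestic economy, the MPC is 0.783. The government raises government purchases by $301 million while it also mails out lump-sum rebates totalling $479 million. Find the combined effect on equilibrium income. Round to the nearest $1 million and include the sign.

+$3,115 million

Expenditure multiplier = 1/(1 − MPC) = 1/(1 − 0.783) = 1/0.217 ≈ 4.608.
ΔG contributes k·ΔG = (+$301 million) / 0.217 ≈ +$1,387.1 million.
ΔT of −$479 million changes first-round spending by −c·ΔT = +$375.057 million, contributing k·(−c·ΔT) = (+$375.057 million) / 0.217 ≈ +$1,728.4 million.
Net ΔY = k(ΔG − c·ΔT) = (+$676.057 million) / 0.217 ≈ +$3,115 million.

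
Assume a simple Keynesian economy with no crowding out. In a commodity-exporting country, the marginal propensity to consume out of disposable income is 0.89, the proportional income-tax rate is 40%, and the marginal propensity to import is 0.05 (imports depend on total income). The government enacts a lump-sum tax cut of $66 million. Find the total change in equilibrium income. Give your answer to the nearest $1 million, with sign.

+$114 million

A lump-sum tax change of −$66 million shifts disposable income by +$66 million; first-round consumption changes by −c × ΔT = −0.89 × (−$66 million) = +$58.74 million.
Expenditure multiplier = 1/(1 − c(1−t) + m) = 1/(1 − 0.89×0.6 + 0.05) = 1/0.516 ≈ 1.938.
The tax multiplier is −c × k ≈ −1.725, so ΔY = k × (−c·ΔT) = (+$58.74 million) / 0.516 ≈ +$114 million.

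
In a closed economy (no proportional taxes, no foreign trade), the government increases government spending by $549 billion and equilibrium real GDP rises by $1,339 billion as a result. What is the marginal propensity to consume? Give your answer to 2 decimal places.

Implied spending multiplier k = ΔY/ΔG = 1,339/549 ≈ 2.439.
Since k = 1/(1 − MPC), MPC = 1 − 1/k = 1 − ΔG/ΔY = 1 − 549/1,339 ≈ 0.59.

0.59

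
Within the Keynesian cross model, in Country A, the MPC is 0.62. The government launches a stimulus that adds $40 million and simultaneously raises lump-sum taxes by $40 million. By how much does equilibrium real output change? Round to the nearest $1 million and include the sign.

Expenditure multiplier = 1/(1 − MPC) = 1/(1 − 0.62) = 1/0.38 ≈ 2.632.
ΔG contributes k·ΔG = (+$40 million) / 0.38 ≈ +$105.3 million.
ΔT of +$40 million changes first-round spending by −c·ΔT = −$24.8 million, contributing k·(−c·ΔT) = (−$24.8 million) / 0.38 ≈ −$65.3 million.
With ΔG = ΔT and no other leakages, the balanced-budget multiplier is 1, so ΔY = ΔG = +$40 million.

+$40 million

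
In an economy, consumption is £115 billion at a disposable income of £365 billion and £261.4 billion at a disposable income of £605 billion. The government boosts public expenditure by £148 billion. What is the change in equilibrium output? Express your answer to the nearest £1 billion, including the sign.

MPC = ΔC/ΔYd = (261.4 − 115)/(605 − 365) = 146.4/240 = 0.61.
Spending multiplier = 1/(1 − MPC) = 1/(1 − 0.61) = 1/0.39 ≈ 2.564.
ΔY = k × ΔG = (+£148 billion) / 0.39 ≈ +£379 billion.

+£379 billion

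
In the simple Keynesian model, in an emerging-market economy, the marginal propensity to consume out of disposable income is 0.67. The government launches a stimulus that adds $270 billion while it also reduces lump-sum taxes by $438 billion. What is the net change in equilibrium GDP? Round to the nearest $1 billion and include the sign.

+$1,707 billion

Expenditure multiplier = 1/(1 − MPC) = 1/(1 − 0.67) = 1/0.33 ≈ 3.03.
ΔG contributes k·ΔG = (+$270 billion) / 0.33 ≈ +$818.2 billion.
ΔT of −$438 billion changes first-round spending by −c·ΔT = +$293.46 billion, contributing k·(−c·ΔT) = (+$293.46 billion) / 0.33 ≈ +$889.3 billion.
Net ΔY = k(ΔG − c·ΔT) = (+$563.46 billion) / 0.33 ≈ +$1,707 billion.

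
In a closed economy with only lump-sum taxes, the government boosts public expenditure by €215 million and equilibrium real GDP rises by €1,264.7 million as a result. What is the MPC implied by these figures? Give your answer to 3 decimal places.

0.830

Implied spending multiplier k = ΔY/ΔG = 1,264.7/215 ≈ 5.8823.
Since k = 1/(1 − MPC), MPC = 1 − 1/k = 1 − ΔG/ΔY = 1 − 215/1,264.7 ≈ 0.830.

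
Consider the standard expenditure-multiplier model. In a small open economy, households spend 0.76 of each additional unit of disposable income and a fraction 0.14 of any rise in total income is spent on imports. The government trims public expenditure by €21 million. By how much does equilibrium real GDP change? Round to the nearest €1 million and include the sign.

Spending multiplier = 1/(1 − c + m) = 1/(1 − 0.76 + 0.14) = 1/0.38 ≈ 2.632.
ΔY = k × ΔG = (−€21 million) / 0.38 ≈ −€55 million.

−€55 million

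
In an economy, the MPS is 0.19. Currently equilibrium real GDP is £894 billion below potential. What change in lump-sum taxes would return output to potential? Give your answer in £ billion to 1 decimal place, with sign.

MPC = 1 − MPS = 1 − 0.19 = 0.81.
Spending multiplier = 1/(1 − MPC) = 1/(1 − 0.81) = 1/0.19 ≈ 5.263.
Tax multiplier = −c·k = −0.81/0.19 ≈ −4.263. Need ΔY = +£894 billion, so ΔT = ΔY/(−c·k) = −(+£894 billion) × 0.19 / 0.81 ≈ −£209.7 billion.
The government should cut lump-sum taxes by £209.7 billion.

−£209.7 billion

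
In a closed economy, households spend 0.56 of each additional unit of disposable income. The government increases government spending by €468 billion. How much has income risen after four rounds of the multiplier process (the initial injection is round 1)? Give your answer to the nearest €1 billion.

€959 billion

Round 1 adds ΔG = €468 billion; each later round is MPC = 0.56 times the previous.
After 4 rounds: 468 + 262.08 + 146.7648 + 82.188288 = ΔG·(1 − c^4)/(1 − c) = 468 × (1 − 0.09834496)/0.44 ≈ €959 billion.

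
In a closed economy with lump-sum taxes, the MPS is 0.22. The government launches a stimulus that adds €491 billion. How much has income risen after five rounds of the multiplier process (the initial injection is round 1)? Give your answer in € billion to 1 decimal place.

€1,587.5 billion

MPC = 1 − MPS = 1 − 0.22 = 0.78.
Round 1 adds ΔG = €491 billion; each later round is MPC = 0.78 times the previous.
After 5 rounds: 491 + 382.98 + 298.7244 + 233.005032 + 181.74392496 = ΔG·(1 − c^5)/(1 − c) = 491 × (1 − 0.2887174368)/0.22 ≈ €1,587.5 billion.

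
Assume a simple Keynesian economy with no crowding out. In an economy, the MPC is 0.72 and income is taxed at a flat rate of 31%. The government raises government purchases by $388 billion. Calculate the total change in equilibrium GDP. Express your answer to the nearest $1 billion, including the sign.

+$771 billion

Expenditure multiplier = 1/(1 − c(1−t)) = 1/(1 − 0.72×0.69) = 1/0.5032 ≈ 1.987.
ΔY = k × ΔG = (+$388 billion) / 0.5032 ≈ +$771 billion.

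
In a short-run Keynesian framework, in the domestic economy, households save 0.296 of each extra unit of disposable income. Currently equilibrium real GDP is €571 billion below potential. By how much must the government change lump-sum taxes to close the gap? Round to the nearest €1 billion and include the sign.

MPC = 1 − MPS = 1 − 0.296 = 0.704.
Spending multiplier = 1/(1 − MPC) = 1/(1 − 0.704) = 1/0.296 ≈ 3.378.
Tax multiplier = −c·k = −0.704/0.296 ≈ −2.378. Need ΔY = +€571 billion, so ΔT = ΔY/(−c·k) = −(+€571 billion) × 0.296 / 0.704 ≈ −€240 billion.
The government should cut lump-sum taxes by €240 billion.

−€240 billion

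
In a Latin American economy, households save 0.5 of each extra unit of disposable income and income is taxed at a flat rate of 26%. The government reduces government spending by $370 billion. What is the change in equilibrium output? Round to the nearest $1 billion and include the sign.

MPC = 1 − MPS = 1 − 0.5 = 0.5.
Government-spending multiplier = 1/(1 − c(1−t)) = 1/(1 − 0.5×0.74) = 1/0.63 ≈ 1.587.
ΔY = k × ΔG = (−$370 billion) / 0.63 ≈ −$587 billion.

−$587 billion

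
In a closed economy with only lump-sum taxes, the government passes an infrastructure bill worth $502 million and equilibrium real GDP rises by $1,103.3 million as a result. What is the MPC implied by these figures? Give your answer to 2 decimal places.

0.55

Implied spending multiplier k = ΔY/ΔG = 1,103.3/502 ≈ 2.1978.
Since k = 1/(1 − MPC), MPC = 1 − 1/k = 1 − ΔG/ΔY = 1 − 502/1,103.3 ≈ 0.55.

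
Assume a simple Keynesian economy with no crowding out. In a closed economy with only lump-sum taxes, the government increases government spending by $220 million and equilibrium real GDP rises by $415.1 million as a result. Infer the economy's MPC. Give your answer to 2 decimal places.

0.47

Implied spending multiplier k = ΔY/ΔG = 415.1/220 ≈ 1.8868.
Since k = 1/(1 − MPC), MPC = 1 − 1/k = 1 − ΔG/ΔY = 1 − 220/415.1 ≈ 0.47.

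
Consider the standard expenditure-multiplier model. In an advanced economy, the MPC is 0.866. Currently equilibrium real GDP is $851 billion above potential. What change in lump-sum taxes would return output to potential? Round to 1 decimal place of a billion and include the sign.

Spending multiplier = 1/(1 − MPC) = 1/(1 − 0.866) = 1/0.134 ≈ 7.463.
Tax multiplier = −c·k = −0.866/0.134 ≈ −6.463. Need ΔY = −$851 billion, so ΔT = ΔY/(−c·k) = −(−$851 billion) × 0.134 / 0.866 ≈ +$131.7 billion.
The government should raise lump-sum taxes by $131.7 billion.

+$131.7 billion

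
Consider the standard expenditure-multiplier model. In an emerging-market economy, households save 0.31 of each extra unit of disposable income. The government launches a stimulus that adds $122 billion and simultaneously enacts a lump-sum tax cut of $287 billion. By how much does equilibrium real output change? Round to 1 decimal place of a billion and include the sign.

MPC = 1 − MPS = 1 − 0.31 = 0.69.
Expenditure multiplier = 1/(1 − MPC) = 1/(1 − 0.69) = 1/0.31 ≈ 3.226.
ΔG contributes k·ΔG = (+$122 billion) / 0.31 ≈ +$393.5 billion.
ΔT of −$287 billion changes first-round spending by −c·ΔT = +$198.03 billion, contributing k·(−c·ΔT) = (+$198.03 billion) / 0.31 ≈ +$638.8 billion.
Net ΔY = k(ΔG − c·ΔT) = (+$320.03 billion) / 0.31 ≈ +$1,032.4 billion.

+$1,032.4 billion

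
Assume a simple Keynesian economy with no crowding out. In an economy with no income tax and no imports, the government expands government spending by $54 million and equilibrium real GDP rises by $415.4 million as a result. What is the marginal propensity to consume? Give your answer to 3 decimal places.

0.870

Implied spending multiplier k = ΔY/ΔG = 415.4/54 ≈ 7.6926.
Since k = 1/(1 − MPC), MPC = 1 − 1/k = 1 − ΔG/ΔY = 1 − 54/415.4 ≈ 0.870.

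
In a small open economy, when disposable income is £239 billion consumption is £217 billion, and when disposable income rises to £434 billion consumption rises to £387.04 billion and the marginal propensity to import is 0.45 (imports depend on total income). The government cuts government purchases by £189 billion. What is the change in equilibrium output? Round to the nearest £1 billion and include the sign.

MPC = ΔC/ΔYd = (387.04 − 217)/(434 − 239) = 170.04/195 = 0.872.
Expenditure multiplier = 1/(1 − c + m) = 1/(1 − 0.872 + 0.45) = 1/0.578 ≈ 1.73.
ΔY = k × ΔG = (−£189 billion) / 0.578 ≈ −£327 billion.

−£327 billion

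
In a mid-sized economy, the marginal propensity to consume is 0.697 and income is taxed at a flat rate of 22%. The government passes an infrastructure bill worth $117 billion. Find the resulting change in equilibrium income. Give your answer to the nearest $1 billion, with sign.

Expenditure multiplier = 1/(1 − c(1−t)) = 1/(1 − 0.697×0.78) = 1/0.45634 ≈ 2.191.
ΔY = k × ΔG = (+$117 billion) / 0.45634 ≈ +$256 billion.

+$256 billion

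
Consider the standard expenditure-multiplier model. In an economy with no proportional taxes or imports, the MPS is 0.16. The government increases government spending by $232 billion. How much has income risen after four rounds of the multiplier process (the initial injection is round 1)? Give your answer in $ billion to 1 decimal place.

MPC = 1 − MPS = 1 − 0.16 = 0.84.
Round 1 adds ΔG = $232 billion; each later round is MPC = 0.84 times the previous.
After 4 rounds: 232 + 194.88 + 163.6992 + 137.507328 = ΔG·(1 − c^4)/(1 − c) = 232 × (1 − 0.49787136)/0.16 ≈ $728.1 billion.

$728.1 billion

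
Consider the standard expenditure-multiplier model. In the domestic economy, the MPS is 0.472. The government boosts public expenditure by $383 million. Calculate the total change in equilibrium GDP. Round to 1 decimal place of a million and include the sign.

+$811.4 million

MPC = 1 − MPS = 1 − 0.472 = 0.528.
Government-spending multiplier = 1/(1 − MPC) = 1/(1 − 0.528) = 1/0.472 ≈ 2.119.
ΔY = k × ΔG = (+$383 million) / 0.472 ≈ +$811.4 million.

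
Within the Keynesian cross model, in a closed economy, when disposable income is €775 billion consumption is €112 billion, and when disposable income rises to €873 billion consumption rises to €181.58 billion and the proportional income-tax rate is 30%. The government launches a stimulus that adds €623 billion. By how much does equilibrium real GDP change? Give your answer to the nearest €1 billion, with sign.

+€1,239 billion

MPC = ΔC/ΔYd = (181.58 − 112)/(873 − 775) = 69.58/98 = 0.71.
Spending multiplier = 1/(1 − c(1−t)) = 1/(1 − 0.71×0.7) = 1/0.503 ≈ 1.988.
ΔY = k × ΔG = (+€623 billion) / 0.503 ≈ +€1,239 billion.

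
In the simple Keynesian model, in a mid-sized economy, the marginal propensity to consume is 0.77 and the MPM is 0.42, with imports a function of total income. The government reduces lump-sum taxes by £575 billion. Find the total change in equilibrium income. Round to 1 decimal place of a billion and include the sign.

A lump-sum tax change of −£575 billion shifts disposable income by +£575 billion; first-round consumption changes by −c × ΔT = −0.77 × (−£575 billion) = +£442.75 billion.
Expenditure multiplier = 1/(1 − c + m) = 1/(1 − 0.77 + 0.42) = 1/0.65 ≈ 1.538.
The tax multiplier is −c × k ≈ −1.185, so ΔY = k × (−c·ΔT) = (+£442.75 billion) / 0.65 ≈ +£681.2 billion.

+£681.2 billion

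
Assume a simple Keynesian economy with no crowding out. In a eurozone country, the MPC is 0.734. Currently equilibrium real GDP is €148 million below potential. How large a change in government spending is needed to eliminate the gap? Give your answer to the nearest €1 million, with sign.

Spending multiplier = 1/(1 − MPC) = 1/(1 − 0.734) = 1/0.266 ≈ 3.759.
Need ΔY = +€148 million, so ΔG = ΔY/k = (+€148 million) × 0.266 ≈ +€39 million.
The government should increase government spending by €39 million.

+€39 million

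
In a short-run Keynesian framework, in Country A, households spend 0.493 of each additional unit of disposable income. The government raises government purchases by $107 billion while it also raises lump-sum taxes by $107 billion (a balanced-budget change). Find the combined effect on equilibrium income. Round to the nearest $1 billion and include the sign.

Expenditure multiplier = 1/(1 − MPC) = 1/(1 − 0.493) = 1/0.507 ≈ 1.972.
ΔG contributes k·ΔG = (+$107 billion) / 0.507 ≈ +$211 billion.
ΔT of +$107 billion changes first-round spending by −c·ΔT = −$52.751 billion, contributing k·(−c·ΔT) = (−$52.751 billion) / 0.507 ≈ −$104 billion.
With ΔG = ΔT and no other leakages, the balanced-budget multiplier is 1, so ΔY = ΔG = +$107 billion.

+$107 billion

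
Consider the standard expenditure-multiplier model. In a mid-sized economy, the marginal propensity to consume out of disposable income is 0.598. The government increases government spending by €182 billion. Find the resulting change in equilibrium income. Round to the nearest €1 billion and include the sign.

Government-spending multiplier = 1/(1 − MPC) = 1/(1 − 0.598) = 1/0.402 ≈ 2.488.
ΔY = k × ΔG = (+€182 billion) / 0.402 ≈ +€453 billion.

+€453 billion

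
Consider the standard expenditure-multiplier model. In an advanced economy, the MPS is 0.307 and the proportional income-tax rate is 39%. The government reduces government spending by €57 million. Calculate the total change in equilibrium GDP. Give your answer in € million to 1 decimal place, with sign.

MPC = 1 − MPS = 1 − 0.307 = 0.693.
Government-spending multiplier = 1/(1 − c(1−t)) = 1/(1 − 0.693×0.61) = 1/0.57727 ≈ 1.732.
ΔY = k × ΔG = (−€57 million) / 0.57727 ≈ −€98.7 million.

−€98.7 million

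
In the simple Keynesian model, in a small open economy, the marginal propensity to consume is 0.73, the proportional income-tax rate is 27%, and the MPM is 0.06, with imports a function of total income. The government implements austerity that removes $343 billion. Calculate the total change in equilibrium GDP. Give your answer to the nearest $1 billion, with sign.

Expenditure multiplier = 1/(1 − c(1−t) + m) = 1/(1 − 0.73×0.73 + 0.06) = 1/0.5271 ≈ 1.897.
ΔY = k × ΔG = (−$343 billion) / 0.5271 ≈ −$651 billion.

−$651 billion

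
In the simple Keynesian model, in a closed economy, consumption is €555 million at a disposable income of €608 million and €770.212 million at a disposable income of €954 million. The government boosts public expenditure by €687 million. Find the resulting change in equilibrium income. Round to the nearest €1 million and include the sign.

+€1,817 million

MPC = ΔC/ΔYd = (770.212 − 555)/(954 − 608) = 215.212/346 = 0.622.
Government-spending multiplier = 1/(1 − MPC) = 1/(1 − 0.622) = 1/0.378 ≈ 2.646.
ΔY = k × ΔG = (+€687 million) / 0.378 ≈ +€1,817 million.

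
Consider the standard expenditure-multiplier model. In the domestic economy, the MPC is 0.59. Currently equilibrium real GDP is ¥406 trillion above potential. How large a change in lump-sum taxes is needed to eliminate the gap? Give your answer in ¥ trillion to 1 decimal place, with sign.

+¥282.1 trillion

Spending multiplier = 1/(1 − MPC) = 1/(1 − 0.59) = 1/0.41 ≈ 2.439.
Tax multiplier = −c·k = −0.59/0.41 ≈ −1.439. Need ΔY = −¥406 trillion, so ΔT = ΔY/(−c·k) = −(−¥406 trillion) × 0.41 / 0.59 ≈ +¥282.1 trillion.
The government should raise lump-sum taxes by ¥282.1 trillion.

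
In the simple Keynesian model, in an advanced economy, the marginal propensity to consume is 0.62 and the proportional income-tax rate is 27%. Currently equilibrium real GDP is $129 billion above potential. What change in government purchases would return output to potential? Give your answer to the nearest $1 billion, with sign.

−$71 billion

Spending multiplier = 1/(1 − c(1−t)) = 1/(1 − 0.62×0.73) = 1/0.5474 ≈ 1.827.
Need ΔY = −$129 billion, so ΔG = ΔY/k = (−$129 billion) × 0.5474 ≈ −$71 billion.
The government should cut government purchases by $71 billion.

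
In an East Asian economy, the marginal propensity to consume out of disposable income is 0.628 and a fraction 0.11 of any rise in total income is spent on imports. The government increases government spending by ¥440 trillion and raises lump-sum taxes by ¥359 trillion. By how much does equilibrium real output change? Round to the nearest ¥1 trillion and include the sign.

Expenditure multiplier = 1/(1 − c + m) = 1/(1 − 0.628 + 0.11) = 1/0.482 ≈ 2.075.
ΔG contributes k·ΔG = (+¥440 trillion) / 0.482 ≈ +¥912.9 trillion.
ΔT of +¥359 trillion changes first-round spending by −c·ΔT = −¥225.452 trillion, contributing k·(−c·ΔT) = (−¥225.452 trillion) / 0.482 ≈ −¥467.7 trillion.
Net ΔY = k(ΔG − c·ΔT) = (+¥214.548 trillion) / 0.482 ≈ +¥445 trillion.

+¥445 trillion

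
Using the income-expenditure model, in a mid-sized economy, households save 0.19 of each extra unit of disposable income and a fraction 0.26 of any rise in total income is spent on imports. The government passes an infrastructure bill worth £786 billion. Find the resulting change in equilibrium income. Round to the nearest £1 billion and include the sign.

+£1,747 billion

MPC = 1 − MPS = 1 − 0.19 = 0.81.
Government-spending multiplier = 1/(1 − c + m) = 1/(1 − 0.81 + 0.26) = 1/0.45 ≈ 2.222.
ΔY = k × ΔG = (+£786 billion) / 0.45 ≈ +£1,747 billion.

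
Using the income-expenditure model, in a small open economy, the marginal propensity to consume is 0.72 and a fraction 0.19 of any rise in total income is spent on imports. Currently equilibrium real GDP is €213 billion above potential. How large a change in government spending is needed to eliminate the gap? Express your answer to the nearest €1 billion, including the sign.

Spending multiplier = 1/(1 − c + m) = 1/(1 − 0.72 + 0.19) = 1/0.47 ≈ 2.128.
Need ΔY = −€213 billion, so ΔG = ΔY/k = (−€213 billion) × 0.47 ≈ −€100 billion.
The government should cut government spending by €100 billion.

−€100 billion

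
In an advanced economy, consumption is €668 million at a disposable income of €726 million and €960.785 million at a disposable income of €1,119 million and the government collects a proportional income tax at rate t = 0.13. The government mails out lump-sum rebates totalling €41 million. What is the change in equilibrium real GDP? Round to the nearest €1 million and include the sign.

MPC = ΔC/ΔYd = (960.785 − 668)/(1,119 − 726) = 292.785/393 = 0.745.
A lump-sum tax change of −€41 million shifts disposable income by +€41 million; first-round consumption changes by −c × ΔT = −0.745 × (−€41 million) = +€30.545 million.
Expenditure multiplier = 1/(1 − c(1−t)) = 1/(1 − 0.745×0.87) = 1/0.35185 ≈ 2.842.
The tax multiplier is −c × k ≈ −2.117, so ΔY = k × (−c·ΔT) = (+€30.545 million) / 0.35185 ≈ +€87 million.

+€87 million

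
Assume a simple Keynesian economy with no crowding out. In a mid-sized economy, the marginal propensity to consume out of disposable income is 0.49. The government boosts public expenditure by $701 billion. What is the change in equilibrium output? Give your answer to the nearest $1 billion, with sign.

+$1,375 billion

Expenditure multiplier = 1/(1 − MPC) = 1/(1 − 0.49) = 1/0.51 ≈ 1.961.
ΔY = k × ΔG = (+$701 billion) / 0.51 ≈ +$1,375 billion.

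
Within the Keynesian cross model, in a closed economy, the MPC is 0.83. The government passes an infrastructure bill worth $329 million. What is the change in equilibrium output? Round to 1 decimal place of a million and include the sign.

Spending multiplier = 1/(1 − MPC) = 1/(1 − 0.83) = 1/0.17 ≈ 5.882.
ΔY = k × ΔG = (+$329 million) / 0.17 ≈ +$1,935.3 million.

+$1,935.3 million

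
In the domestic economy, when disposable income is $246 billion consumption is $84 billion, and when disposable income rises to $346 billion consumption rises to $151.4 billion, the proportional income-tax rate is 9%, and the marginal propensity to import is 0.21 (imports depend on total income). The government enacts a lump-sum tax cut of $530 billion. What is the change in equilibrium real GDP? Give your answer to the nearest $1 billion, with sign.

+$599 billion

MPC = ΔC/ΔYd = (151.4 − 84)/(346 − 246) = 67.4/100 = 0.674.
A lump-sum tax change of −$530 billion shifts disposable income by +$530 billion; first-round consumption changes by −c × ΔT = −0.674 × (−$530 billion) = +$357.22 billion.
Expenditure multiplier = 1/(1 − c(1−t) + m) = 1/(1 − 0.674×0.91 + 0.21) = 1/0.59666 ≈ 1.676.
The tax multiplier is −c × k ≈ −1.13, so ΔY = k × (−c·ΔT) = (+$357.22 billion) / 0.59666 ≈ +$599 billion.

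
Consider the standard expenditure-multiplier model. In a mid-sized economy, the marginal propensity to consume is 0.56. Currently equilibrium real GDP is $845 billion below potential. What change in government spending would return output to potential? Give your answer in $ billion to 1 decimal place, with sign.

Spending multiplier = 1/(1 − MPC) = 1/(1 − 0.56) = 1/0.44 ≈ 2.273.
Need ΔY = +$845 billion, so ΔG = ΔY/k = (+$845 billion) × 0.44 = +$371.8 billion.
The government should increase government spending by $371.8 billion.

+$371.8 billion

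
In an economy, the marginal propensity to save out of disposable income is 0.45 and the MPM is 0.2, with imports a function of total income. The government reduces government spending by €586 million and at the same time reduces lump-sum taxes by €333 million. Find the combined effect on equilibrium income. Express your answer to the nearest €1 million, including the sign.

−€620 million

MPC = 1 − MPS = 1 − 0.45 = 0.55.
Expenditure multiplier = 1/(1 − c + m) = 1/(1 − 0.55 + 0.2) = 1/0.65 ≈ 1.538.
ΔG contributes k·ΔG = (−€586 million) / 0.65 ≈ −€901.5 million.
ΔT of −€333 million changes first-round spending by −c·ΔT = +€183.15 million, contributing k·(−c·ΔT) = (+€183.15 million) / 0.65 ≈ +€281.8 million.
Net ΔY = k(ΔG − c·ΔT) = (−€402.85 million) / 0.65 ≈ −€620 million.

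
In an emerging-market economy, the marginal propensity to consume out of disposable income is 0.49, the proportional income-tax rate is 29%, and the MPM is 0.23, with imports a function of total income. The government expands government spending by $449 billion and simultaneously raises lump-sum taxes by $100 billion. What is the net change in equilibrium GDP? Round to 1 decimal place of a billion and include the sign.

+$453.5 billion

Expenditure multiplier = 1/(1 − c(1−t) + m) = 1/(1 − 0.49×0.71 + 0.23) = 1/0.8821 ≈ 1.134.
ΔG contributes k·ΔG = (+$449 billion) / 0.8821 ≈ +$509 billion.
ΔT of +$100 billion changes first-round spending by −c·ΔT = −$49 billion, contributing k·(−c·ΔT) = (−$49 billion) / 0.8821 ≈ −$55.5 billion.
Net ΔY = k(ΔG − c·ΔT) = (+$400 billion) / 0.8821 ≈ +$453.5 billion.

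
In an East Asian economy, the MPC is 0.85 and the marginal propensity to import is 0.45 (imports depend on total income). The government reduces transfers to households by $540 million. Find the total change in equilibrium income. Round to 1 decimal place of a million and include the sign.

The transfer change shifts disposable income by −$540 million, so first-round consumption changes by c·ΔTR = 0.85 × (−$540 million) = −$459 million.
Expenditure multiplier = 1/(1 − c + m) = 1/(1 − 0.85 + 0.45) = 1/0.6 ≈ 1.667.
The transfer multiplier is c × k ≈ 1.417, so ΔY = k × (c·ΔTR) = (−$459 million) / 0.6 = −$765 million.

−$765.0 million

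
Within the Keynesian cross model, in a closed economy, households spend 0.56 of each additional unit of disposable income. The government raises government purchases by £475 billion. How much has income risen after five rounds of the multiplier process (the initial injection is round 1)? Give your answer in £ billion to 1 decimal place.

£1,020.1 billion

Round 1 adds ΔG = £475 billion; each later round is MPC = 0.56 times the previous.
After 5 rounds: 475 + 266 + 148.96 + 83.4176 + 46.713856 = ΔG·(1 − c^5)/(1 − c) = 475 × (1 − 0.0550731776)/0.44 ≈ £1,020.1 billion.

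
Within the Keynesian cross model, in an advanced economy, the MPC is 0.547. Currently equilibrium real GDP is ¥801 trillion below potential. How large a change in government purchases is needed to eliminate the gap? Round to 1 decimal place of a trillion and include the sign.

+¥362.9 trillion

Spending multiplier = 1/(1 − MPC) = 1/(1 − 0.547) = 1/0.453 ≈ 2.208.
Need ΔY = +¥801 trillion, so ΔG = ΔY/k = (+¥801 trillion) × 0.453 ≈ +¥362.9 trillion.
The government should increase government purchases by ¥362.9 trillion.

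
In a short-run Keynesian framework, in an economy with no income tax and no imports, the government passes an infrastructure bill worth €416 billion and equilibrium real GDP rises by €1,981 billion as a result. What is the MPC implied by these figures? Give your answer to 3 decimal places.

Implied spending multiplier k = ΔY/ΔG = 1,981/416 ≈ 4.762.
Since k = 1/(1 − MPC), MPC = 1 − 1/k = 1 − ΔG/ΔY = 1 − 416/1,981 ≈ 0.790.

0.790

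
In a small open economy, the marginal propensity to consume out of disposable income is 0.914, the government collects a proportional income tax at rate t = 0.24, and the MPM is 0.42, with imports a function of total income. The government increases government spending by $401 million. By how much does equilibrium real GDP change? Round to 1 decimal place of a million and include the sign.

Government-spending multiplier = 1/(1 − c(1−t) + m) = 1/(1 − 0.914×0.76 + 0.42) = 1/0.72536 ≈ 1.379.
ΔY = k × ΔG = (+$401 million) / 0.72536 ≈ +$552.8 million.

+$552.8 million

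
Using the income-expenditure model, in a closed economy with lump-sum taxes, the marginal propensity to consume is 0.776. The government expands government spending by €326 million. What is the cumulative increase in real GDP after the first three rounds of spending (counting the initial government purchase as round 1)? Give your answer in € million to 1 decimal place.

Round 1 adds ΔG = €326 million; each later round is MPC = 0.776 times the previous.
After 3 rounds: 326 + 252.976 + 196.309376 = ΔG·(1 − c^3)/(1 − c) = 326 × (1 − 0.467288576)/0.224 ≈ €775.3 million.

€775.3 million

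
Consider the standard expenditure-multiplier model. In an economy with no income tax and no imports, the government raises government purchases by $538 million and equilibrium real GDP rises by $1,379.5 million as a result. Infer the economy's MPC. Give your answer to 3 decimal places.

0.610

Implied spending multiplier k = ΔY/ΔG = 1,379.5/538 ≈ 2.5641.
Since k = 1/(1 − MPC), MPC = 1 − 1/k = 1 − ΔG/ΔY = 1 − 538/1,379.5 ≈ 0.610.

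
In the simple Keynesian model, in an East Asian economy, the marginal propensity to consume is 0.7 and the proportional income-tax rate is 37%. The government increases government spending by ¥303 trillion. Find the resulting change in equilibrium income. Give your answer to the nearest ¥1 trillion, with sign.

+¥542 trillion

Expenditure multiplier = 1/(1 − c(1−t)) = 1/(1 − 0.7×0.63) = 1/0.559 ≈ 1.789.
ΔY = k × ΔG = (+¥303 trillion) / 0.559 ≈ +¥542 trillion.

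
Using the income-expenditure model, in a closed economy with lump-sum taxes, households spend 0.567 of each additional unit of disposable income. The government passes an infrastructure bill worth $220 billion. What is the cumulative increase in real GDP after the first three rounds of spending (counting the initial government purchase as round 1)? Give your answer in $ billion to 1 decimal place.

$415.5 billion

Round 1 adds ΔG = $220 billion; each later round is MPC = 0.567 times the previous.
After 3 rounds: 220 + 124.74 + 70.72758 = ΔG·(1 − c^3)/(1 − c) = 220 × (1 − 0.182284263)/0.433 ≈ $415.5 billion.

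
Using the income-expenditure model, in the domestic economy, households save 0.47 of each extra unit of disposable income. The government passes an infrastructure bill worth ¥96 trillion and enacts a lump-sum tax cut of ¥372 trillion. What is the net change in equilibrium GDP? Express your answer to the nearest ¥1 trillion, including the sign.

MPC = 1 − MPS = 1 − 0.47 = 0.53.
Expenditure multiplier = 1/(1 − MPC) = 1/(1 − 0.53) = 1/0.47 ≈ 2.128.
ΔG contributes k·ΔG = (+¥96 trillion) / 0.47 ≈ +¥204.3 trillion.
ΔT of −¥372 trillion changes first-round spending by −c·ΔT = +¥197.16 trillion, contributing k·(−c·ΔT) = (+¥197.16 trillion) / 0.47 ≈ +¥419.5 trillion.
Net ΔY = k(ΔG − c·ΔT) = (+¥293.16 trillion) / 0.47 ≈ +¥624 trillion.

+¥624 trillion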